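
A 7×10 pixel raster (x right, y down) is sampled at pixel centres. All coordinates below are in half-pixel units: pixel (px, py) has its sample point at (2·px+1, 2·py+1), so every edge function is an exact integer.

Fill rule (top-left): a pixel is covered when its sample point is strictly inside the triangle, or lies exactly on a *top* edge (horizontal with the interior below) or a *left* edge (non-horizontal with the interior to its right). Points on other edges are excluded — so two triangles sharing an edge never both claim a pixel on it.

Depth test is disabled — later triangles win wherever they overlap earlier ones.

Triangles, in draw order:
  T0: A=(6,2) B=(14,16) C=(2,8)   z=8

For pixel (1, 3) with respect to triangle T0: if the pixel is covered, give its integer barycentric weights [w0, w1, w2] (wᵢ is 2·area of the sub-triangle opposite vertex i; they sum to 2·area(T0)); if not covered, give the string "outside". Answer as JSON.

T0:
  2·area = 104
  edge (6, 2)→(14, 16): d=(8,14) right/bottom  bias=-1
  edge (14, 16)→(2, 8): d=(-12,-8) top-left  bias=+0
  edge (2, 8)→(6, 2): d=(4,-6) top-left  bias=+0
    (2,2)@(5, 5): e=[38,60,6] → #
    (3,2)@(7, 5): e=[10,76,18] → #
    (4,2)@(9, 5): e=[-18,92,30] → ·
    (1,3)@(3, 7): e=[82,20,2] → #
    (4,3)@(9, 7): e=[-2,68,38] → ·
    (1,4)@(3, 9): e=[98,-4,10] → ·
    (2,4)@(5, 9): e=[70,12,22] → #
    (4,4)@(9, 9): e=[14,44,46] → #
    (5,4)@(11, 9): e=[-14,60,58] → ·
    (2,5)@(5, 11): e=[86,-12,30] → ·
    (3,5)@(7, 11): e=[58,4,42] → #
    (5,5)@(11, 11): e=[2,36,66] → #
  covered (13 px):
    · · · · · · ·
    · · · · · · ·
    · · # # · · ·
    · # # # · · ·
    · · # # # · ·
    · · · # # # ·
    · · · · · # ·
    · · · · · · #
    · · · · · · ·
    · · · · · · ·

Answer: [20,2,82]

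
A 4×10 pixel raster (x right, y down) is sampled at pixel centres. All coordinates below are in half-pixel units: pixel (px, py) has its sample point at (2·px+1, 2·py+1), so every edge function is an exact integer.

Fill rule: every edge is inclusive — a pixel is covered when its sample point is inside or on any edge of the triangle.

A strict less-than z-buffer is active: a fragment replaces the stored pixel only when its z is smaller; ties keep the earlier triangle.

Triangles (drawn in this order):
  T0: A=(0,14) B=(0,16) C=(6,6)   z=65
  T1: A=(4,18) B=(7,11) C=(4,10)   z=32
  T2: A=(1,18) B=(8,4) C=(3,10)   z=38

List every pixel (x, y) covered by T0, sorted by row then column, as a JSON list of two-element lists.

T0:
  2·area = 12  (B↔C swapped to make it positive)
  edge (0, 14)→(6, 6): d=(6,-8) inclusive
  edge (6, 6)→(0, 16): d=(-6,10) inclusive
  edge (0, 16)→(0, 14): d=(0,-2) inclusive
    (1,5)@(3, 11): e=[6,0,6] → X  [on edge]
    (2,5)@(5, 11): e=[22,-20,10] → .
    (0,6)@(1, 13): e=[2,8,2] → X
    (1,6)@(3, 13): e=[18,-12,6] → .
    (0,7)@(1, 15): e=[14,-4,2] → .
  covered (2 px):
    . . . .
    . . . .
    . . . .
    . . . .
    . . . .
    . X . .
    X . . .
    . . . .
    . . . .
    . . . .
T1:
  2·area = 24  (B↔C swapped to make it positive)
  edge (4, 18)→(4, 10): d=(0,-8) inclusive
  edge (4, 10)→(7, 11): d=(3,1) inclusive
  edge (7, 11)→(4, 18): d=(-3,7) inclusive
    (0,4)@(1, 9): e=[-24,0,48] → .  [on edge]
    (2,5)@(5, 11): e=[8,2,14] → X
    (3,5)@(7, 11): e=[24,0,0] → X  [on edge]
    (2,6)@(5, 13): e=[8,8,8] → X
    (3,6)@(7, 13): e=[24,6,-6] → .
    (2,7)@(5, 15): e=[8,14,2] → X
    (3,7)@(7, 15): e=[24,12,-12] → .
    (2,8)@(5, 17): e=[8,20,-4] → .
  covered (4 px):
    . . . .
    . . . .
    . . . .
    . . . .
    . . . .
    . . X X
    . . X .
    . . X .
    . . . .
    . . . .
T2:
  2·area = 28  (B↔C swapped to make it positive)
  edge (1, 18)→(3, 10): d=(2,-8) inclusive
  edge (3, 10)→(8, 4): d=(5,-6) inclusive
  edge (8, 4)→(1, 18): d=(-7,14) inclusive
    (2,4)@(5, 9): e=[14,7,7] → X
    (3,4)@(7, 9): e=[30,19,-21] → .
    (1,5)@(3, 11): e=[2,5,21] → X
    (2,5)@(5, 11): e=[18,17,-7] → .
    (1,6)@(3, 13): e=[6,15,7] → X
    (2,6)@(5, 13): e=[22,27,-21] → .
    (1,7)@(3, 15): e=[10,25,-7] → .
  covered (3 px):
    . . . .
    . . . .
    . . . .
    . . . .
    . . X .
    . X . .
    . X . .
    . . . .
    . . . .
    . . . .

Final: [[1,5],[0,6]]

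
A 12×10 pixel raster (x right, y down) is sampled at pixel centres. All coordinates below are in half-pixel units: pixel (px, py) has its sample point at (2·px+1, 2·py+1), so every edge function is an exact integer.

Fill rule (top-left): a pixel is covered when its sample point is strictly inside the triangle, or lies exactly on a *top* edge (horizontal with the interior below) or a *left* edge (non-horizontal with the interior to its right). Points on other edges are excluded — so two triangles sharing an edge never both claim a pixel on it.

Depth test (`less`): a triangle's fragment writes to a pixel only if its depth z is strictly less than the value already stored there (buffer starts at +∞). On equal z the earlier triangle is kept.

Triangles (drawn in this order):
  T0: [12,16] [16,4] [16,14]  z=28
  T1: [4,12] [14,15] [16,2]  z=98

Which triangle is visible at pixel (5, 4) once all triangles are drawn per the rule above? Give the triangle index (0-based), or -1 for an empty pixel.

T0:
  2·area = 40
  edge (12, 16)→(16, 4): d=(4,-12) top-left  bias=+0
  edge (16, 4)→(16, 14): d=(0,10) right/bottom  bias=-1
  edge (16, 14)→(12, 16): d=(-4,2) right/bottom  bias=-1
    (8,0)@(17, 1): e=[0,-10,50] → ·  [on edge]
    (7,3)@(15, 7): e=[0,10,30] → #  [on edge]
    (8,3)@(17, 7): e=[24,-10,26] → ·
    (7,4)@(15, 9): e=[8,10,22] → #
    (8,4)@(17, 9): e=[32,-10,18] → ·
    (7,5)@(15, 11): e=[16,10,14] → #
    (8,5)@(17, 11): e=[40,-10,10] → ·
    (6,6)@(13, 13): e=[0,30,10] → #  [on edge]
    (8,6)@(17, 13): e=[48,-10,2] → ·
    (6,7)@(13, 15): e=[8,30,2] → #
    (7,7)@(15, 15): e=[32,10,-2] → ·
    (6,8)@(13, 17): e=[16,30,-6] → ·
    (5,9)@(11, 19): e=[0,50,-10] → ·  [on edge]
  covered (6 px):
    · · · · · · · · · · · ·
    · · · · · · · · · · · ·
    · · · · · · · · · · · ·
    · · · · · · · # · · · ·
    · · · · · · · # · · · ·
    · · · · · · · # · · · ·
    · · · · · · # # · · · ·
    · · · · · · # · · · · ·
    · · · · · · · · · · · ·
    · · · · · · · · · · · ·
T1:
  2·area = 136  (B↔C swapped to make it positive)
  edge (4, 12)→(16, 2): d=(12,-10) top-left  bias=+0
  edge (16, 2)→(14, 15): d=(-2,13) right/bottom  bias=-1
  edge (14, 15)→(4, 12): d=(-10,-3) top-left  bias=+0
    (7,1)@(15, 3): e=[2,11,123] → #
    (8,1)@(17, 3): e=[22,-15,129] → ·
    (6,2)@(13, 5): e=[6,33,97] → #
    (8,2)@(17, 5): e=[46,-19,109] → ·
    (5,3)@(11, 7): e=[10,55,71] → #
    (8,3)@(17, 7): e=[70,-23,89] → ·
    (4,4)@(9, 9): e=[14,77,45] → #
    (7,4)@(15, 9): e=[74,-1,63] → ·
    (3,5)@(7, 11): e=[18,99,19] → #
    (7,5)@(15, 11): e=[98,-5,43] → ·
    (3,6)@(7, 13): e=[42,95,-1] → ·
    (4,6)@(9, 13): e=[62,69,5] → #
  covered (16 px):
    · · · · · · · · · · · ·
    · · · · · · · # · · · ·
    · · · · · · # # · · · ·
    · · · · · # # # · · · ·
    · · · · # # # · · · · ·
    · · · # # # # · · · · ·
    · · · · # # # · · · · ·
    · · · · · · · · · · · ·
    · · · · · · · · · · · ·
    · · · · · · · · · · · ·

Z-buffer (winner per pixel, '.' = empty):
  . . . . . . . . . . . .
  . . . . . . . 1 . . . .
  . . . . . . 1 1 . . . .
  . . . . . 1 1 0 . . . .
  . . . . 1 1 1 0 . . . .
  . . . 1 1 1 1 0 . . . .
  . . . . 1 1 0 0 . . . .
  . . . . . . 0 . . . . .
  . . . . . . . . . . . .
  . . . . . . . . . . . .

Answer: 1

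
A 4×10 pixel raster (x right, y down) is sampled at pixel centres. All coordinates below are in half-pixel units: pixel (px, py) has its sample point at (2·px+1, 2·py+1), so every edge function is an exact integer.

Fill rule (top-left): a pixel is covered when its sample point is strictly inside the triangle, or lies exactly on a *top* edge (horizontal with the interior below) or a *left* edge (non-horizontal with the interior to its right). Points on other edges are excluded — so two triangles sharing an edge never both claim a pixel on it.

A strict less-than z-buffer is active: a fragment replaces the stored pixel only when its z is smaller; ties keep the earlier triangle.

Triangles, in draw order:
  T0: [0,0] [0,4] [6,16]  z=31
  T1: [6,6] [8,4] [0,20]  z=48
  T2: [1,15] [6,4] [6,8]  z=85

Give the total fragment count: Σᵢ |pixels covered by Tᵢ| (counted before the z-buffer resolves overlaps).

T0:
  2·area = 24  (B↔C swapped to make it positive)
  edge (0, 0)→(6, 16): d=(6,16) right/bottom  bias=-1
  edge (6, 16)→(0, 4): d=(-6,-12) top-left  bias=+0
  edge (0, 4)→(0, 0): d=(0,-4) top-left  bias=+0
    (0,1)@(1, 3): e=[2,18,4] → X
    (1,1)@(3, 3): e=[-30,42,12] → .
    (0,2)@(1, 5): e=[14,6,4] → X
    (1,2)@(3, 5): e=[-18,30,12] → .
    (0,3)@(1, 7): e=[26,-6,4] → .
    (1,4)@(3, 9): e=[6,6,12] → X
    (2,4)@(5, 9): e=[-26,30,20] → .
    (1,5)@(3, 11): e=[18,-6,12] → .
  covered (3 px):
    . . . .
    X . . .
    X . . .
    . . . .
    . X . .
    . . . .
    . . . .
    . . . .
    . . . .
    . . . .
T1:
  2·area = 16
  edge (6, 6)→(8, 4): d=(2,-2) top-left  bias=+0
  edge (8, 4)→(0, 20): d=(-8,16) right/bottom  bias=-1
  edge (0, 20)→(6, 6): d=(6,-14) top-left  bias=+0
    (3,2)@(7, 5): e=[0,8,8] → X  [on edge]
    (2,3)@(5, 7): e=[0,24,-8] → .  [on edge]
    (3,3)@(7, 7): e=[4,-8,20] → .
    (1,4)@(3, 9): e=[0,40,-24] → .  [on edge]
    (2,4)@(5, 9): e=[4,8,4] → X
    (3,4)@(7, 9): e=[8,-24,32] → .
    (0,5)@(1, 11): e=[0,56,-40] → .  [on edge]
    (2,5)@(5, 11): e=[8,-8,16] → .
    (1,6)@(3, 13): e=[8,8,0] → X  [on edge]
    (2,6)@(5, 13): e=[12,-24,28] → .
    (1,7)@(3, 15): e=[12,-8,12] → .
  covered (3 px):
    . . . .
    . . . .
    . . . X
    . . . .
    . . X .
    . . . .
    . X . .
    . . . .
    . . . .
    . . . .
T2:
  2·area = 20
  edge (1, 15)→(6, 4): d=(5,-11) top-left  bias=+0
  edge (6, 4)→(6, 8): d=(0,4) right/bottom  bias=-1
  edge (6, 8)→(1, 15): d=(-5,7) right/bottom  bias=-1
    (2,3)@(5, 7): e=[4,4,12] → X
    (3,3)@(7, 7): e=[26,-4,-2] → .
    (2,4)@(5, 9): e=[14,4,2] → X
    (3,4)@(7, 9): e=[36,-4,-12] → .
    (1,5)@(3, 11): e=[2,12,6] → X
    (2,5)@(5, 11): e=[24,4,-8] → .
    (1,6)@(3, 13): e=[12,12,-4] → .
    (0,7)@(1, 15): e=[0,20,0] → .  [on edge]
  covered (3 px):
    . . . .
    . . . .
    . . . .
    . . X .
    . . X .
    . X . .
    . . . .
    . . . .
    . . . .
    . . . .

Final: 9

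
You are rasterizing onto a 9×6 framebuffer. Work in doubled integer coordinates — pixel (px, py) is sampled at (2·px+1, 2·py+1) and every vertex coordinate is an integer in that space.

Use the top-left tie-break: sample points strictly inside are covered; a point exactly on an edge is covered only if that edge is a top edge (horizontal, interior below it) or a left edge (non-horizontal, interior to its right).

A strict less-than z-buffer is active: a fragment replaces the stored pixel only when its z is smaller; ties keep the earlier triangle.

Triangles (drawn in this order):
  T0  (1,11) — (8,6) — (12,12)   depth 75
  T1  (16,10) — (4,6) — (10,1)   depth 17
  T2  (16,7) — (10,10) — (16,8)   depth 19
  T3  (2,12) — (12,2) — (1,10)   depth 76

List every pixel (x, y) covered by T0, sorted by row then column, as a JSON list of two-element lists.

T0:
  2·area = 62
  edge (1, 11)→(8, 6): d=(7,-5) top-left  bias=+0
  edge (8, 6)→(12, 12): d=(4,6) right/bottom  bias=-1
  edge (12, 12)→(1, 11): d=(-11,-1) top-left  bias=+0
    (7,0)@(15, 1): e=[0,-62,124] → ·  [on edge]
    (3,3)@(7, 7): e=[2,10,50] → █
    (4,3)@(9, 7): e=[12,-2,52] → ·
    (2,4)@(5, 9): e=[6,30,26] → █
    (4,4)@(9, 9): e=[26,6,30] → █
    (5,4)@(11, 9): e=[36,-6,32] → ·
    (0,5)@(1, 11): e=[0,62,0] → █  [on edge]
    (1,5)@(3, 11): e=[10,50,2] → █
    (5,5)@(11, 11): e=[50,2,10] → █
    (6,5)@(13, 11): e=[60,-10,12] → ·
  covered (10 px):
    · · · · · · · · ·
    · · · · · · · · ·
    · · · · · · · · ·
    · · · █ · · · · ·
    · · █ █ █ · · · ·
    █ █ █ █ █ █ · · ·
T1:
  2·area = 84
  edge (16, 10)→(4, 6): d=(-12,-4) top-left  bias=+0
  edge (4, 6)→(10, 1): d=(6,-5) top-left  bias=+0
  edge (10, 1)→(16, 10): d=(6,9) right/bottom  bias=-1
    (4,1)@(9, 3): e=[56,7,21] → █
    (5,1)@(11, 3): e=[64,17,3] → █
    (6,1)@(13, 3): e=[72,27,-15] → ·
    (0,2)@(1, 5): e=[0,-21,105] → ·  [on edge]
    (3,2)@(7, 5): e=[24,9,51] → █
    (6,2)@(13, 5): e=[48,39,-3] → ·
    (3,3)@(7, 7): e=[0,21,63] → █  [on edge]
    (6,3)@(13, 7): e=[24,51,9] → █
    (7,3)@(15, 7): e=[32,61,-9] → ·
    (3,4)@(7, 9): e=[-24,33,75] → ·
    (4,4)@(9, 9): e=[-16,43,57] → ·
    (5,4)@(11, 9): e=[-8,53,39] → ·
    (6,4)@(13, 9): e=[0,63,21] → █  [on edge]
  covered (11 px):
    · · · · · · · · ·
    · · · · █ █ · · ·
    · · · █ █ █ · · ·
    · · · █ █ █ █ · ·
    · · · · · · █ █ ·
    · · · · · · · · ·
T2:
  2·area = 6  (B↔C swapped to make it positive)
  edge (16, 7)→(16, 8): d=(0,1) right/bottom  bias=-1
  edge (16, 8)→(10, 10): d=(-6,2) right/bottom  bias=-1
  edge (10, 10)→(16, 7): d=(6,-3) top-left  bias=+0
    (6,4)@(13, 9): e=[3,0,3] → ·  [on edge]
    (3,5)@(7, 11): e=[9,0,-3] → ·  [on edge]
  covered (0 px):
    · · · · · · · · ·
    · · · · · · · · ·
    · · · · · · · · ·
    · · · · · · · · ·
    · · · · · · · · ·
    · · · · · · · · ·
T3:
  2·area = 30  (B↔C swapped to make it positive)
  edge (2, 12)→(1, 10): d=(-1,-2) top-left  bias=+0
  edge (1, 10)→(12, 2): d=(11,-8) top-left  bias=+0
  edge (12, 2)→(2, 12): d=(-10,10) right/bottom  bias=-1
    (6,0)@(13, 1): e=[33,-3,0] → ·  [on edge]
    (5,1)@(11, 3): e=[27,3,0] → ·  [on edge]
    (4,2)@(9, 5): e=[21,9,0] → ·  [on edge]
    (3,3)@(7, 7): e=[15,15,0] → ·  [on edge]
    (1,4)@(3, 9): e=[5,5,20] → █
    (2,4)@(5, 9): e=[9,21,0] → ·  [on edge]
    (1,5)@(3, 11): e=[3,27,0] → ·  [on edge]
  covered (1 px):
    · · · · · · · · ·
    · · · · · · · · ·
    · · · · · · · · ·
    · · · · · · · · ·
    · █ · · · · · · ·
    · · · · · · · · ·

Final: [[3,3],[2,4],[3,4],[4,4],[0,5],[1,5],[2,5],[3,5],[4,5],[5,5]]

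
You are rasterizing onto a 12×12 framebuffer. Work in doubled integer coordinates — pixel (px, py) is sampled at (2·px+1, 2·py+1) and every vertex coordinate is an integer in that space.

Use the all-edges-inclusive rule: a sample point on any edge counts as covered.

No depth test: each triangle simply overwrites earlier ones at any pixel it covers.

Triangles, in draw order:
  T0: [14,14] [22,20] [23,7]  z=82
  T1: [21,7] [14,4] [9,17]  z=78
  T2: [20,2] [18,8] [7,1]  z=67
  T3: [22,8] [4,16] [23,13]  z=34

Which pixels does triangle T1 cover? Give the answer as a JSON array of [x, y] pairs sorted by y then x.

T0:
  2·area = 110  (B↔C swapped to make it positive)
  edge (14, 14)→(23, 7): d=(9,-7) inclusive
  edge (23, 7)→(22, 20): d=(-1,13) inclusive
  edge (22, 20)→(14, 14): d=(-8,-6) inclusive
    (11,3)@(23, 7): e=[0,0,110] → #  [on edge]
    (10,4)@(21, 9): e=[4,24,82] → #
    (11,4)@(23, 9): e=[18,-2,94] → ·
    (9,5)@(19, 11): e=[8,48,54] → #
    (11,5)@(23, 11): e=[36,-4,78] → ·
    (8,6)@(17, 13): e=[12,72,26] → #
    (11,6)@(23, 13): e=[54,-6,62] → ·
    (8,7)@(17, 15): e=[30,70,10] → #
    (11,7)@(23, 15): e=[72,-8,46] → ·
    (8,8)@(17, 17): e=[48,68,-6] → ·
    (9,8)@(19, 17): e=[62,42,6] → #
    (11,8)@(23, 17): e=[90,-10,30] → ·
    (2,10)@(5, 21): e=[0,220,-110] → ·  [on edge]
  covered (13 px):
    · · · · · · · · · · · ·
    · · · · · · · · · · · ·
    · · · · · · · · · · · ·
    · · · · · · · · · · · #
    · · · · · · · · · · # ·
    · · · · · · · · · # # ·
    · · · · · · · · # # # ·
    · · · · · · · · # # # ·
    · · · · · · · · · # # ·
    · · · · · · · · · · # ·
    · · · · · · · · · · · ·
    · · · · · · · · · · · ·
T1:
  2·area = 106  (B↔C swapped to make it positive)
  edge (21, 7)→(9, 17): d=(-12,10) inclusive
  edge (9, 17)→(14, 4): d=(5,-13) inclusive
  edge (14, 4)→(21, 7): d=(7,3) inclusive
    (3,0)@(7, 1): e=[212,-106,0] → ·  [on edge]
    (7,2)@(15, 5): e=[84,18,4] → #
    (8,2)@(17, 5): e=[64,44,-2] → ·
    (6,3)@(13, 7): e=[80,2,24] → #
    (8,3)@(17, 7): e=[40,54,12] → #
    (9,3)@(19, 7): e=[20,80,6] → #
    (10,3)@(21, 7): e=[0,106,0] → #  [on edge]
    (11,3)@(23, 7): e=[-20,132,-6] → ·
    (6,4)@(13, 9): e=[56,12,38] → #
    (9,4)@(19, 9): e=[-4,90,20] → ·
    (10,4)@(21, 9): e=[-24,116,14] → ·
    (6,5)@(13, 11): e=[32,22,52] → #
    (4,8)@(9, 17): e=[0,0,106] → #  [on edge]
  covered (15 px):
    · · · · · · · · · · · ·
    · · · · · · · · · · · ·
    · · · · · · · # · · · ·
    · · · · · · # # # # # ·
    · · · · · · # # # · · ·
    · · · · · · # # · · · ·
    · · · · · # # · · · · ·
    · · · · · # · · · · · ·
    · · · · # · · · · · · ·
    · · · · · · · · · · · ·
    · · · · · · · · · · · ·
    · · · · · · · · · · · ·
T2:
  2·area = 80
  edge (20, 2)→(18, 8): d=(-2,6) inclusive
  edge (18, 8)→(7, 1): d=(-11,-7) inclusive
  edge (7, 1)→(20, 2): d=(13,1) inclusive
    (3,0)@(7, 1): e=[80,0,0] → #  [on edge]
    (4,0)@(9, 1): e=[68,14,-2] → ·
    (3,1)@(7, 3): e=[76,-22,26] → ·
    (5,1)@(11, 3): e=[52,6,22] → #
    (6,1)@(13, 3): e=[40,20,20] → #
    (7,1)@(15, 3): e=[28,34,18] → #
    (8,1)@(17, 3): e=[16,48,16] → #
    (9,1)@(19, 3): e=[4,62,14] → #
    (10,1)@(21, 3): e=[-8,76,12] → ·
    (5,2)@(11, 5): e=[48,-16,48] → ·
    (6,2)@(13, 5): e=[36,-2,46] → ·
    (7,2)@(15, 5): e=[24,12,44] → #
    (9,2)@(19, 5): e=[0,40,40] → #  [on edge]
    (8,5)@(17, 11): e=[0,-40,120] → ·  [on edge]
    (7,8)@(15, 17): e=[0,-120,200] → ·  [on edge]
    (6,11)@(13, 23): e=[0,-200,280] → ·  [on edge]
  covered (10 px):
    · · · # · · · · · · · ·
    · · · · · # # # # # · ·
    · · · · · · · # # # · ·
    · · · · · · · · # · · ·
    · · · · · · · · · · · ·
    · · · · · · · · · · · ·
    · · · · · · · · · · · ·
    · · · · · · · · · · · ·
    · · · · · · · · · · · ·
    · · · · · · · · · · · ·
    · · · · · · · · · · · ·
    · · · · · · · · · · · ·
T3:
  2·area = 98  (B↔C swapped to make it positive)
  edge (22, 8)→(23, 13): d=(1,5) inclusive
  edge (23, 13)→(4, 16): d=(-19,3) inclusive
  edge (4, 16)→(22, 8): d=(18,-8) inclusive
    (10,1)@(21, 3): e=[0,196,-98] → ·  [on edge]
    (10,4)@(21, 9): e=[6,82,10] → #
    (11,4)@(23, 9): e=[-4,76,26] → ·
    (8,5)@(17, 11): e=[28,56,14] → #
    (9,5)@(19, 11): e=[18,50,30] → #
    (11,5)@(23, 11): e=[-2,38,62] → ·
    (5,6)@(11, 13): e=[60,36,2] → #
    (6,6)@(13, 13): e=[50,30,18] → #
    (7,6)@(15, 13): e=[40,24,34] → #
    (11,6)@(23, 13): e=[0,0,98] → #  [on edge]
    (3,7)@(7, 15): e=[82,10,6] → #
    (4,7)@(9, 15): e=[72,4,22] → #
  covered (13 px):
    · · · · · · · · · · · ·
    · · · · · · · · · · · ·
    · · · · · · · · · · · ·
    · · · · · · · · · · · ·
    · · · · · · · · · · # ·
    · · · · · · · · # # # ·
    · · · · · # # # # # # #
    · · · # # · · · · · · ·
    · · · · · · · · · · · ·
    · · · · · · · · · · · ·
    · · · · · · · · · · · ·
    · · · · · · · · · · · ·

Final: [[7,2],[6,3],[7,3],[8,3],[9,3],[10,3],[6,4],[7,4],[8,4],[6,5],[7,5],[5,6],[6,6],[5,7],[4,8]]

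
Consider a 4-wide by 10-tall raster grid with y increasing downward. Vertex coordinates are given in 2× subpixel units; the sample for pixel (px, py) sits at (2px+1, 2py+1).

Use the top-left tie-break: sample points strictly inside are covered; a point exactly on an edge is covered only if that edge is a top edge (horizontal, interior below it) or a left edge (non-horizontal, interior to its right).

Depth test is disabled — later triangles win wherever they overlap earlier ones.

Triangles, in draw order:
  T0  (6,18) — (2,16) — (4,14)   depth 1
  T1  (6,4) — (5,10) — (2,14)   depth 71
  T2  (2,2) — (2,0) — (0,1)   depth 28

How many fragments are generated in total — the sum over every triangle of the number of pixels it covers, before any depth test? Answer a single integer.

T0:
  2·area = 12
  edge (6, 18)→(2, 16): d=(-4,-2) top-left  bias=+0
  edge (2, 16)→(4, 14): d=(2,-2) top-left  bias=+0
  edge (4, 14)→(6, 18): d=(2,4) right/bottom  bias=-1
    (3,5)@(7, 11): e=[30,0,-18] → ·  [on edge]
    (2,6)@(5, 13): e=[18,0,-6] → ·  [on edge]
    (1,7)@(3, 15): e=[6,0,6] → █  [on edge]
    (2,7)@(5, 15): e=[10,4,-2] → ·
    (0,8)@(1, 17): e=[-6,0,18] → ·  [on edge]
    (1,8)@(3, 17): e=[-2,4,10] → ·
    (2,8)@(5, 17): e=[2,8,2] → █
    (3,8)@(7, 17): e=[6,12,-6] → ·
    (2,9)@(5, 19): e=[-6,12,6] → ·
  covered (2 px):
    · · · ·
    · · · ·
    · · · ·
    · · · ·
    · · · ·
    · · · ·
    · · · ·
    · █ · ·
    · · █ ·
    · · · ·
T1:
  2·area = 14
  edge (6, 4)→(5, 10): d=(-1,6) right/bottom  bias=-1
  edge (5, 10)→(2, 14): d=(-3,4) right/bottom  bias=-1
  edge (2, 14)→(6, 4): d=(4,-10) top-left  bias=+0
    (2,3)@(5, 7): e=[3,9,2] → █
    (3,3)@(7, 7): e=[-9,1,22] → ·
    (2,4)@(5, 9): e=[1,3,10] → █
    (3,4)@(7, 9): e=[-11,-5,30] → ·
    (2,5)@(5, 11): e=[-1,-3,18] → ·
  covered (2 px):
    · · · ·
    · · · ·
    · · · ·
    · · █ ·
    · · █ ·
    · · · ·
    · · · ·
    · · · ·
    · · · ·
    · · · ·
T2:
  2·area = 4  (B↔C swapped to make it positive)
  edge (2, 2)→(0, 1): d=(-2,-1) top-left  bias=+0
  edge (0, 1)→(2, 0): d=(2,-1) top-left  bias=+0
  edge (2, 0)→(2, 2): d=(0,2) right/bottom  bias=-1
    (0,0)@(1, 1): e=[1,1,2] → █
    (1,0)@(3, 1): e=[3,3,-2] → ·
    (0,1)@(1, 3): e=[-3,5,2] → ·
  covered (1 px):
    █ · · ·
    · · · ·
    · · · ·
    · · · ·
    · · · ·
    · · · ·
    · · · ·
    · · · ·
    · · · ·
    · · · ·

Answer: 5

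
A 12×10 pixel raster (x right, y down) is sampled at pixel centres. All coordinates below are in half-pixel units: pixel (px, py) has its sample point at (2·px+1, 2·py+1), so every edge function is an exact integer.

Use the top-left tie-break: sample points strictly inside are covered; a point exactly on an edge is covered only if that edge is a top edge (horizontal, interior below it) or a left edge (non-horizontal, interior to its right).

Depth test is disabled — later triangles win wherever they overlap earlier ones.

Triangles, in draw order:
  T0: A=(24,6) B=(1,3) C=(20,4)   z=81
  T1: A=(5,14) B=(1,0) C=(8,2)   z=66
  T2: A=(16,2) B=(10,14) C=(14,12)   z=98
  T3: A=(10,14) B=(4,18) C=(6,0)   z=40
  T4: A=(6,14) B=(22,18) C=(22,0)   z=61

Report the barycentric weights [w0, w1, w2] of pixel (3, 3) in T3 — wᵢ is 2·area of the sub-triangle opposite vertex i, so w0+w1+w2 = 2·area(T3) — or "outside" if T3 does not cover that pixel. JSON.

T0:
  2·area = 34
  edge (24, 6)→(1, 3): d=(-23,-3) top-left  bias=+0
  edge (1, 3)→(20, 4): d=(19,1) right/bottom  bias=-1
  edge (20, 4)→(24, 6): d=(4,2) right/bottom  bias=-1
    (0,1)@(1, 3): e=[0,0,34] → .  [on edge]
    (8,2)@(17, 5): e=[2,22,10] → X
    (9,2)@(19, 5): e=[8,20,6] → X
    (10,2)@(21, 5): e=[14,18,2] → X
    (11,2)@(23, 5): e=[20,16,-2] → .
    (8,3)@(17, 7): e=[-44,60,18] → .
    (9,3)@(19, 7): e=[-38,58,14] → .
    (10,3)@(21, 7): e=[-32,56,10] → .
  covered (3 px):
    . . . . . . . . . . . .
    . . . . . . . . . . . .
    . . . . . . . . X X X .
    . . . . . . . . . . . .
    . . . . . . . . . . . .
    . . . . . . . . . . . .
    . . . . . . . . . . . .
    . . . . . . . . . . . .
    . . . . . . . . . . . .
    . . . . . . . . . . . .
T1:
  2·area = 90
  edge (5, 14)→(1, 0): d=(-4,-14) top-left  bias=+0
  edge (1, 0)→(8, 2): d=(7,2) right/bottom  bias=-1
  edge (8, 2)→(5, 14): d=(-3,12) right/bottom  bias=-1
    (1,0)@(3, 1): e=[24,3,63] → X
    (2,0)@(5, 1): e=[52,-1,39] → .
    (1,1)@(3, 3): e=[16,17,57] → X
    (2,1)@(5, 3): e=[44,13,33] → X
    (3,1)@(7, 3): e=[72,9,9] → X
    (4,1)@(9, 3): e=[100,5,-15] → .
    (1,2)@(3, 5): e=[8,31,51] → X
    (4,2)@(9, 5): e=[92,19,-21] → .
    (1,3)@(3, 7): e=[0,45,45] → X  [on edge]
    (3,3)@(7, 7): e=[56,37,-3] → .
    (1,4)@(3, 9): e=[-8,59,39] → .
    (2,4)@(5, 9): e=[20,55,15] → X
  covered (12 px):
    . X . . . . . . . . . .
    . X X X . . . . . . . .
    . X X X . . . . . . . .
    . X X . . . . . . . . .
    . . X . . . . . . . . .
    . . X . . . . . . . . .
    . . X . . . . . . . . .
    . . . . . . . . . . . .
    . . . . . . . . . . . .
    . . . . . . . . . . . .
T2:
  2·area = 36  (B↔C swapped to make it positive)
  edge (16, 2)→(14, 12): d=(-2,10) right/bottom  bias=-1
  edge (14, 12)→(10, 14): d=(-4,2) right/bottom  bias=-1
  edge (10, 14)→(16, 2): d=(6,-12) top-left  bias=+0
    (7,2)@(15, 5): e=[4,26,6] → X
    (8,2)@(17, 5): e=[-16,22,30] → .
    (7,3)@(15, 7): e=[0,18,18] → .  [on edge]
    (6,4)@(13, 9): e=[16,14,6] → X
    (7,4)@(15, 9): e=[-4,10,30] → .
    (6,5)@(13, 11): e=[12,6,18] → X
    (7,5)@(15, 11): e=[-8,2,42] → .
    (5,6)@(11, 13): e=[28,2,6] → X
    (6,6)@(13, 13): e=[8,-2,30] → .
    (5,7)@(11, 15): e=[24,-6,18] → .
    (6,8)@(13, 17): e=[0,-18,54] → .  [on edge]
  covered (4 px):
    . . . . . . . . . . . .
    . . . . . . . . . . . .
    . . . . . . . X . . . .
    . . . . . . . . . . . .
    . . . . . . X . . . . .
    . . . . . . X . . . . .
    . . . . . X . . . . . .
    . . . . . . . . . . . .
    . . . . . . . . . . . .
    . . . . . . . . . . . .
T3:
  2·area = 100
  edge (10, 14)→(4, 18): d=(-6,4) right/bottom  bias=-1
  edge (4, 18)→(6, 0): d=(2,-18) top-left  bias=+0
  edge (6, 0)→(10, 14): d=(4,14) right/bottom  bias=-1
    (3,2)@(7, 5): e=[66,28,6] → X
    (4,2)@(9, 5): e=[58,64,-22] → .
    (3,3)@(7, 7): e=[54,32,14] → X
    (4,3)@(9, 7): e=[46,68,-14] → .
    (2,4)@(5, 9): e=[50,0,50] → X  [on edge]
    (4,4)@(9, 9): e=[34,72,-6] → .
    (2,5)@(5, 11): e=[38,4,58] → X
    (4,5)@(9, 11): e=[22,76,2] → X
    (5,5)@(11, 11): e=[14,112,-26] → .
    (2,6)@(5, 13): e=[26,8,66] → X
    (5,6)@(11, 13): e=[2,116,-18] → .
    (2,7)@(5, 15): e=[14,12,74] → X
  covered (13 px):
    . . . . . . . . . . . .
    . . . . . . . . . . . .
    . . . X . . . . . . . .
    . . . X . . . . . . . .
    . . X X . . . . . . . .
    . . X X X . . . . . . .
    . . X X X . . . . . . .
    . . X X . . . . . . . .
    . . X . . . . . . . . .
    . . . . . . . . . . . .
T4:
  2·area = 288  (B↔C swapped to make it positive)
  edge (6, 14)→(22, 0): d=(16,-14) top-left  bias=+0
  edge (22, 0)→(22, 18): d=(0,18) right/bottom  bias=-1
  edge (22, 18)→(6, 14): d=(-16,-4) top-left  bias=+0
    (10,0)@(21, 1): e=[2,18,268] → X
    (11,0)@(23, 1): e=[30,-18,276] → .
    (9,1)@(19, 3): e=[6,54,228] → X
    (11,1)@(23, 3): e=[62,-18,244] → .
    (8,2)@(17, 5): e=[10,90,188] → X
    (11,2)@(23, 5): e=[94,-18,212] → .
    (7,3)@(15, 7): e=[14,126,148] → X
    (11,3)@(23, 7): e=[126,-18,180] → .
    (6,4)@(13, 9): e=[18,162,108] → X
    (11,4)@(23, 9): e=[158,-18,148] → .
    (5,5)@(11, 11): e=[22,198,68] → X
    (11,5)@(23, 11): e=[190,-18,116] → .
  covered (36 px):
    . . . . . . . . . . X .
    . . . . . . . . . X X .
    . . . . . . . . X X X .
    . . . . . . . X X X X .
    . . . . . . X X X X X .
    . . . . . X X X X X X .
    . . . . X X X X X X X .
    . . . . . X X X X X X .
    . . . . . . . . . X X .
    . . . . . . . . . . . .

Result: [32,14,54]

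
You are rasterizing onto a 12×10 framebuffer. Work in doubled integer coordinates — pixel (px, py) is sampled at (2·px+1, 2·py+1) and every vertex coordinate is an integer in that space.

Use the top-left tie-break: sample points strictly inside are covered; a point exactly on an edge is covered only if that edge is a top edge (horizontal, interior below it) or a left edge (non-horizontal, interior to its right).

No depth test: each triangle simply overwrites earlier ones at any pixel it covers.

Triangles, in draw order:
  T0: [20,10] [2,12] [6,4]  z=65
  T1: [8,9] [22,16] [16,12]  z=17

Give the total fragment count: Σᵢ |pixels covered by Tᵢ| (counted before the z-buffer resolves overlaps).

T0:
  2·area = 136
  edge (20, 10)→(2, 12): d=(-18,2) right/bottom  bias=-1
  edge (2, 12)→(6, 4): d=(4,-8) top-left  bias=+0
  edge (6, 4)→(20, 10): d=(14,6) right/bottom  bias=-1
    (3,2)@(7, 5): e=[116,12,8] → X
    (4,2)@(9, 5): e=[112,28,-4] → .
    (2,3)@(5, 7): e=[84,4,48] → X
    (4,3)@(9, 7): e=[76,36,24] → X
    (5,3)@(11, 7): e=[72,52,12] → X
    (6,3)@(13, 7): e=[68,68,0] → .  [on edge]
    (2,4)@(5, 9): e=[48,12,76] → X
    (6,4)@(13, 9): e=[32,76,28] → X
    (7,4)@(15, 9): e=[28,92,16] → X
    (8,4)@(17, 9): e=[24,108,4] → X
    (9,4)@(19, 9): e=[20,124,-8] → .
    (1,5)@(3, 11): e=[16,4,116] → X
    (5,5)@(11, 11): e=[0,68,68] → .  [on edge]
  covered (16 px):
    . . . . . . . . . . . .
    . . . . . . . . . . . .
    . . . X . . . . . . . .
    . . X X X X . . . . . .
    . . X X X X X X X . . .
    . X X X X . . . . . . .
    . . . . . . . . . . . .
    . . . . . . . . . . . .
    . . . . . . . . . . . .
    . . . . . . . . . . . .
T1:
  2·area = 14  (B↔C swapped to make it positive)
  edge (8, 9)→(16, 12): d=(8,3) right/bottom  bias=-1
  edge (16, 12)→(22, 16): d=(6,4) right/bottom  bias=-1
  edge (22, 16)→(8, 9): d=(-14,-7) top-left  bias=+0
    (6,5)@(13, 11): e=[1,6,7] → X
    (7,5)@(15, 11): e=[-5,-2,21] → .
    (6,6)@(13, 13): e=[17,18,-21] → .
    (8,6)@(17, 13): e=[5,2,7] → X
    (9,6)@(19, 13): e=[-1,-6,21] → .
    (8,7)@(17, 15): e=[21,14,-21] → .
  covered (2 px):
    . . . . . . . . . . . .
    . . . . . . . . . . . .
    . . . . . . . . . . . .
    . . . . . . . . . . . .
    . . . . . . . . . . . .
    . . . . . . X . . . . .
    . . . . . . . . X . . .
    . . . . . . . . . . . .
    . . . . . . . . . . . .
    . . . . . . . . . . . .

Result: 18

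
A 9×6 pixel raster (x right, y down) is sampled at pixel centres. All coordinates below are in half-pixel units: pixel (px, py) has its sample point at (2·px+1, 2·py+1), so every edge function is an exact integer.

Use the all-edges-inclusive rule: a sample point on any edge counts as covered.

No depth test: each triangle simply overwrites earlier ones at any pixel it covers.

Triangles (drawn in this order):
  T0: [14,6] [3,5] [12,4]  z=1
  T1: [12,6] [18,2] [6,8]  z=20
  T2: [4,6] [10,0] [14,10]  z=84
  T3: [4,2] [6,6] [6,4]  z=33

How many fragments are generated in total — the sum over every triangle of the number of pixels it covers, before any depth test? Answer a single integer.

T0:
  2·area = 20
  edge (14, 6)→(3, 5): d=(-11,-1) inclusive
  edge (3, 5)→(12, 4): d=(9,-1) inclusive
  edge (12, 4)→(14, 6): d=(2,2) inclusive
    (4,0)@(9, 1): e=[50,-30,0] → ·  [on edge]
    (5,1)@(11, 3): e=[30,-10,0] → ·  [on edge]
    (1,2)@(3, 5): e=[0,0,20] → █  [on edge]
    (2,2)@(5, 5): e=[2,2,16] → █
    (3,2)@(7, 5): e=[4,4,12] → █
    (4,2)@(9, 5): e=[6,6,8] → █
    (5,2)@(11, 5): e=[8,8,4] → █
    (6,2)@(13, 5): e=[10,10,0] → █  [on edge]
    (7,2)@(15, 5): e=[12,12,-4] → ·
    (1,3)@(3, 7): e=[-22,18,24] → ·
    (2,3)@(5, 7): e=[-20,20,20] → ·
    (3,3)@(7, 7): e=[-18,22,16] → ·
    (7,3)@(15, 7): e=[-10,30,0] → ·  [on edge]
    (8,4)@(17, 9): e=[-30,50,0] → ·  [on edge]
  covered (6 px):
    · · · · · · · · ·
    · · · · · · · · ·
    · █ █ █ █ █ █ · ·
    · · · · · · · · ·
    · · · · · · · · ·
    · · · · · · · · ·
T1:
  2·area = 12  (B↔C swapped to make it positive)
  edge (12, 6)→(6, 8): d=(-6,2) inclusive
  edge (6, 8)→(18, 2): d=(12,-6) inclusive
  edge (18, 2)→(12, 6): d=(-6,4) inclusive
    (6,2)@(13, 5): e=[4,6,2] → █
    (7,2)@(15, 5): e=[0,18,-6] → ·  [on edge]
    (4,3)@(9, 7): e=[0,6,6] → █  [on edge]
    (5,3)@(11, 7): e=[-4,18,-2] → ·
    (6,3)@(13, 7): e=[-8,30,-10] → ·
    (1,4)@(3, 9): e=[0,-6,18] → ·  [on edge]
    (4,4)@(9, 9): e=[-12,30,-6] → ·
  covered (2 px):
    · · · · · · · · ·
    · · · · · · · · ·
    · · · · · · █ · ·
    · · · · █ · · · ·
    · · · · · · · · ·
    · · · · · · · · ·
T2:
  2·area = 84
  edge (4, 6)→(10, 0): d=(6,-6) inclusive
  edge (10, 0)→(14, 10): d=(4,10) inclusive
  edge (14, 10)→(4, 6): d=(-10,-4) inclusive
    (4,0)@(9, 1): e=[0,14,70] → █  [on edge]
    (5,0)@(11, 1): e=[12,-6,78] → ·
    (3,1)@(7, 3): e=[0,42,42] → █  [on edge]
    (5,1)@(11, 3): e=[24,2,58] → █
    (6,1)@(13, 3): e=[36,-18,66] → ·
    (2,2)@(5, 5): e=[0,70,14] → █  [on edge]
    (6,2)@(13, 5): e=[48,-10,46] → ·
    (1,3)@(3, 7): e=[0,98,-14] → ·  [on edge]
    (2,3)@(5, 7): e=[12,78,-6] → ·
    (3,3)@(7, 7): e=[24,58,2] → █
    (6,3)@(13, 7): e=[60,-2,26] → ·
    (0,4)@(1, 9): e=[0,126,-42] → ·  [on edge]
  covered (12 px):
    · · · · █ · · · ·
    · · · █ █ █ · · ·
    · · █ █ █ █ · · ·
    · · · █ █ █ · · ·
    · · · · · · █ · ·
    · · · · · · · · ·
T3:
  2·area = 4  (B↔C swapped to make it positive)
  edge (4, 2)→(6, 4): d=(2,2) inclusive
  edge (6, 4)→(6, 6): d=(0,2) inclusive
  edge (6, 6)→(4, 2): d=(-2,-4) inclusive
    (1,0)@(3, 1): e=[0,6,-2] → ·  [on edge]
    (2,1)@(5, 3): e=[0,2,2] → █  [on edge]
    (3,1)@(7, 3): e=[-4,-2,10] → ·
    (2,2)@(5, 5): e=[4,2,-2] → ·
    (3,2)@(7, 5): e=[0,-2,6] → ·  [on edge]
    (4,3)@(9, 7): e=[0,-6,10] → ·  [on edge]
    (5,4)@(11, 9): e=[0,-10,14] → ·  [on edge]
    (6,5)@(13, 11): e=[0,-14,18] → ·  [on edge]
  covered (1 px):
    · · · · · · · · ·
    · · █ · · · · · ·
    · · · · · · · · ·
    · · · · · · · · ·
    · · · · · · · · ·
    · · · · · · · · ·

Final: 21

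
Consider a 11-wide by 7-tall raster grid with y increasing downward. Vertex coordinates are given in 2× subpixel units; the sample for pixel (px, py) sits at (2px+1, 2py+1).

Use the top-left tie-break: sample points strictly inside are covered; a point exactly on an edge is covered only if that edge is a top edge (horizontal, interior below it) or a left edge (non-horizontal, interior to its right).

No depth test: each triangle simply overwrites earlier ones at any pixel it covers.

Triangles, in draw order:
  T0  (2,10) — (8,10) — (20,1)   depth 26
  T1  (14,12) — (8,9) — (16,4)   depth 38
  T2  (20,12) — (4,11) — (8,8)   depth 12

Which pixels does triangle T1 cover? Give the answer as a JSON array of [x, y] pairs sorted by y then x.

T0:
  2·area = 54  (B↔C swapped to make it positive)
  edge (2, 10)→(20, 1): d=(18,-9) top-left  bias=+0
  edge (20, 1)→(8, 10): d=(-12,9) right/bottom  bias=-1
  edge (8, 10)→(2, 10): d=(-6,0) right/bottom  bias=-1
    (8,1)@(17, 3): e=[9,3,42] → #
    (9,1)@(19, 3): e=[27,-15,42] → ·
    (6,2)@(13, 5): e=[9,15,30] → #
    (7,2)@(15, 5): e=[27,-3,30] → ·
    (8,2)@(17, 5): e=[45,-21,30] → ·
    (4,3)@(9, 7): e=[9,27,18] → #
    (5,3)@(11, 7): e=[27,9,18] → #
    (6,3)@(13, 7): e=[45,-9,18] → ·
    (2,4)@(5, 9): e=[9,39,6] → #
    (3,4)@(7, 9): e=[27,21,6] → #
    (5,4)@(11, 9): e=[63,-15,6] → ·
    (2,5)@(5, 11): e=[45,15,-6] → ·
  covered (7 px):
    · · · · · · · · · · ·
    · · · · · · · · # · ·
    · · · · · · # · · · ·
    · · · · # # · · · · ·
    · · # # # · · · · · ·
    · · · · · · · · · · ·
    · · · · · · · · · · ·
T1:
  2·area = 54
  edge (14, 12)→(8, 9): d=(-6,-3) top-left  bias=+0
  edge (8, 9)→(16, 4): d=(8,-5) top-left  bias=+0
  edge (16, 4)→(14, 12): d=(-2,8) right/bottom  bias=-1
    (7,2)@(15, 5): e=[45,3,6] → #
    (8,2)@(17, 5): e=[51,13,-10] → ·
    (6,3)@(13, 7): e=[27,9,18] → #
    (8,3)@(17, 7): e=[39,29,-14] → ·
    (4,4)@(9, 9): e=[3,5,46] → #
    (5,4)@(11, 9): e=[9,15,30] → #
    (7,4)@(15, 9): e=[21,35,-2] → ·
    (4,5)@(9, 11): e=[-9,21,42] → ·
    (5,5)@(11, 11): e=[-3,31,26] → ·
    (6,5)@(13, 11): e=[3,41,10] → #
    (7,5)@(15, 11): e=[9,51,-6] → ·
    (6,6)@(13, 13): e=[-9,57,6] → ·
  covered (7 px):
    · · · · · · · · · · ·
    · · · · · · · · · · ·
    · · · · · · · # · · ·
    · · · · · · # # · · ·
    · · · · # # # · · · ·
    · · · · · · # · · · ·
    · · · · · · · · · · ·
T2:
  2·area = 52
  edge (20, 12)→(4, 11): d=(-16,-1) top-left  bias=+0
  edge (4, 11)→(8, 8): d=(4,-3) top-left  bias=+0
  edge (8, 8)→(20, 12): d=(12,4) right/bottom  bias=-1
    (2,3)@(5, 7): e=[65,-13,0] → ·  [on edge]
    (3,4)@(7, 9): e=[35,1,16] → #
    (4,4)@(9, 9): e=[37,7,8] → #
    (5,4)@(11, 9): e=[39,13,0] → ·  [on edge]
    (2,5)@(5, 11): e=[1,3,48] → #
    (5,5)@(11, 11): e=[7,21,24] → #
    (6,5)@(13, 11): e=[9,27,16] → #
    (7,5)@(15, 11): e=[11,33,8] → #
    (8,5)@(17, 11): e=[13,39,0] → ·  [on edge]
    (2,6)@(5, 13): e=[-31,11,72] → ·
    (3,6)@(7, 13): e=[-29,17,64] → ·
    (4,6)@(9, 13): e=[-27,23,56] → ·
  covered (8 px):
    · · · · · · · · · · ·
    · · · · · · · · · · ·
    · · · · · · · · · · ·
    · · · · · · · · · · ·
    · · · # # · · · · · ·
    · · # # # # # # · · ·
    · · · · · · · · · · ·

Result: [[7,2],[6,3],[7,3],[4,4],[5,4],[6,4],[6,5]]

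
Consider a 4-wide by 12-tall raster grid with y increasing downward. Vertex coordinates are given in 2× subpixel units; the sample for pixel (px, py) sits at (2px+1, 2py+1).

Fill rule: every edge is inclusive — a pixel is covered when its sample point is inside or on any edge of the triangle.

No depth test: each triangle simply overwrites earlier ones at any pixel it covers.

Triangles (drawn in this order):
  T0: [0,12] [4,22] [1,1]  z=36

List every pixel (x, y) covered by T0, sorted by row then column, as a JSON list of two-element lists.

T0:
  2·area = 54  (B↔C swapped to make it positive)
  edge (0, 12)→(1, 1): d=(1,-11) inclusive
  edge (1, 1)→(4, 22): d=(3,21) inclusive
  edge (4, 22)→(0, 12): d=(-4,-10) inclusive
    (0,0)@(1, 1): e=[0,0,54] → #  [on edge]
    (1,0)@(3, 1): e=[22,-42,74] → ·
    (0,1)@(1, 3): e=[2,6,46] → #
    (1,1)@(3, 3): e=[24,-36,66] → ·
    (0,2)@(1, 5): e=[4,12,38] → #
    (1,2)@(3, 5): e=[26,-30,58] → ·
    (0,3)@(1, 7): e=[6,18,30] → #
    (1,3)@(3, 7): e=[28,-24,50] → ·
    (0,4)@(1, 9): e=[8,24,22] → #
    (1,4)@(3, 9): e=[30,-18,42] → ·
    (0,5)@(1, 11): e=[10,30,14] → #
    (1,5)@(3, 11): e=[32,-12,34] → ·
    (1,7)@(3, 15): e=[36,0,18] → #  [on edge]
  covered (10 px):
    # · · ·
    # · · ·
    # · · ·
    # · · ·
    # · · ·
    # · · ·
    # · · ·
    · # · ·
    · # · ·
    · # · ·
    · · · ·
    · · · ·

Final: [[0,0],[0,1],[0,2],[0,3],[0,4],[0,5],[0,6],[1,7],[1,8],[1,9]]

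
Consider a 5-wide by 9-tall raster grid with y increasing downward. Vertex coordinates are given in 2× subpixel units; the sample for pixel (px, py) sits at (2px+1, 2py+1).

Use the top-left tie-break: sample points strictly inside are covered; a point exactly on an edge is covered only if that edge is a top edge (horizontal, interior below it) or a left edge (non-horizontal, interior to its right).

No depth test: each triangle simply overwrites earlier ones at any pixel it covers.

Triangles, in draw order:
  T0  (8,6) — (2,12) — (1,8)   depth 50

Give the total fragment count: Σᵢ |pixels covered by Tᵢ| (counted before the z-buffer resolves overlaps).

T0:
  2·area = 30
  edge (8, 6)→(2, 12): d=(-6,6) right/bottom  bias=-1
  edge (2, 12)→(1, 8): d=(-1,-4) top-left  bias=+0
  edge (1, 8)→(8, 6): d=(7,-2) top-left  bias=+0
    (4,2)@(9, 5): e=[0,35,-5] → ·  [on edge]
    (2,3)@(5, 7): e=[12,17,1] → #
    (3,3)@(7, 7): e=[0,25,5] → ·  [on edge]
    (1,4)@(3, 9): e=[12,7,11] → #
    (2,4)@(5, 9): e=[0,15,15] → ·  [on edge]
    (1,5)@(3, 11): e=[0,5,25] → ·  [on edge]
    (0,6)@(1, 13): e=[0,-5,35] → ·  [on edge]
  covered (2 px):
    · · · · ·
    · · · · ·
    · · · · ·
    · · # · ·
    · # · · ·
    · · · · ·
    · · · · ·
    · · · · ·
    · · · · ·

Final: 2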